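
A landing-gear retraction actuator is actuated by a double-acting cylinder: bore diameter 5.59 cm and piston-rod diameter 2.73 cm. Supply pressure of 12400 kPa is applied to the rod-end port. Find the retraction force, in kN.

F ≈ 23.2 kN

Rod-side annular area A_ann = π/4 × (5.59² − 2.73²) = 18.69 cm^2
On retraction the pressure acts on the annular area (bore minus rod).
F = P × A_ann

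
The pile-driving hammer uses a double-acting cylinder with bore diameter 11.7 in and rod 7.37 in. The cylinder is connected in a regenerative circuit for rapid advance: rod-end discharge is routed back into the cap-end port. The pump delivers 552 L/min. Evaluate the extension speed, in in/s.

In regeneration the rod-end outflow joins the pump flow into the cap end, so the net volume the pump must supply per unit advance equals the rod cross-section area.
Rod cross-section A_rod = π/4 × (7.37 in)² = 42.66 in^2
v = Q_pump / A_rod

v ≈ 13.2 in/s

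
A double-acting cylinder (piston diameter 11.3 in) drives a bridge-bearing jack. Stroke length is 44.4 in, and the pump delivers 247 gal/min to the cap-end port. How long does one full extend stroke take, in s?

t ≈ 4.68 s

Cap-side area A_cap = π/4 × (11.3 in)² = 100.3 in^2
Swept volume V = A × L; t = V / Q = A·L / Q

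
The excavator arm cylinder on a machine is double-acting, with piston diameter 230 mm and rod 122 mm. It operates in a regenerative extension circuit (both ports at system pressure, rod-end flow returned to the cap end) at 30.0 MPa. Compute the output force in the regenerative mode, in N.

F ≈ 3.51e5 N

With equal pressure on both faces, forces on the annular region cancel; the net push is pressure × rod cross-section.
Rod cross-section A_rod = π/4 × (122 mm)² = 11690 mm^2
F = P × A_rod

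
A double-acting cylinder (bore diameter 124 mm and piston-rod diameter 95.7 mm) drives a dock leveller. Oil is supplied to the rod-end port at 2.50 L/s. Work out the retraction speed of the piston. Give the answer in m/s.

v ≈ 0.512 m/s

Rod-side annular area A_ann = π/4 × (124² − 95.7²) = 4883 mm^2
Flow into the rod-end port fills the annular volume.
v = Q / A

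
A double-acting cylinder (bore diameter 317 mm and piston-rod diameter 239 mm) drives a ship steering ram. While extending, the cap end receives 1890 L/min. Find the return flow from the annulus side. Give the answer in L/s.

Q_out ≈ 13.6 L/s

Cap-side area A_cap = π/4 × (317 mm)² = 78920 mm^2
Rod-side annular area A_ann = π/4 × (317² − 239²) = 34060 mm^2
Piston speed v = Q_in/A_cap; rod-end outflow Q_out = v × A_ann = Q_in × A_ann/A_cap.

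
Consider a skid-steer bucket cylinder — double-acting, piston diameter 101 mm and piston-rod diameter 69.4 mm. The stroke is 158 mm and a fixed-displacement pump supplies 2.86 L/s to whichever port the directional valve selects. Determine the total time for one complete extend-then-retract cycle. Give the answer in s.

t ≈ 0.676 s

Cap-side area A_cap = π/4 × (101 mm)² = 8012 mm^2
Rod-side annular area A_ann = π/4 × (101² − 69.4²) = 4229 mm^2
t_ext = A_cap·L/Q = 0.4426 s
t_ret = A_ann·L/Q = 0.2336 s
t_cycle = t_ext + t_ret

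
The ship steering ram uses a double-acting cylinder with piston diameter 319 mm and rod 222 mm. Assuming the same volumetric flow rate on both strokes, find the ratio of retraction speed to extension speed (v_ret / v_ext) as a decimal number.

Cap-side area A_cap = π/4 × (319 mm)² = 79920 mm^2
Rod-side annular area A_ann = π/4 × (319² − 222²) = 41220 mm^2
For equal Q, v ∝ 1/A, so v_ret/v_ext = A_cap/A_ann.

v_ret/v_ext ≈ 1.94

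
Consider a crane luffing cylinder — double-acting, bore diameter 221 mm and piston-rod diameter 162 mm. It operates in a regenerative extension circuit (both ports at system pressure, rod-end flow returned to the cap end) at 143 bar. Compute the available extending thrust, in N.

With equal pressure on both faces, forces on the annular region cancel; the net push is pressure × rod cross-section.
Rod cross-section A_rod = π/4 × (162 mm)² = 20610 mm^2
F = P × A_rod

F ≈ 2.95e5 N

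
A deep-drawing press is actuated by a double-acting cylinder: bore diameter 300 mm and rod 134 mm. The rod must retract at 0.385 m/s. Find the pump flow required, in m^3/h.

Q ≈ 78.4 m^3/h

Rod-side annular area A_ann = π/4 × (300² − 134²) = 56580 mm^2
Q = A × v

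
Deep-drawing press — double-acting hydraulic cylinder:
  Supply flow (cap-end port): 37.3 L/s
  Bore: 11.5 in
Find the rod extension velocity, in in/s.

v ≈ 21.9 in/s

Cap-side area A_cap = π/4 × (11.5 in)² = 103.9 in^2
v = Q / A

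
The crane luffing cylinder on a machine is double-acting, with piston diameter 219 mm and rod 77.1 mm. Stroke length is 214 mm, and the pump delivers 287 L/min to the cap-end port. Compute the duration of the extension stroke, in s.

Cap-side area A_cap = π/4 × (219 mm)² = 37670 mm^2
Swept volume V = A × L; t = V / Q = A·L / Q

t ≈ 1.69 s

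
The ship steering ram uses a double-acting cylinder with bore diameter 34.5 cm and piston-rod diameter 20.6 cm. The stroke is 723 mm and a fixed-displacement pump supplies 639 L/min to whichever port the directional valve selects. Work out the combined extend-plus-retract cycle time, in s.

t ≈ 10.4 s

Cap-side area A_cap = π/4 × (34.5 cm)² = 934.8 cm^2
Rod-side annular area A_ann = π/4 × (34.5² − 20.6²) = 601.5 cm^2
t_ext = A_cap·L/Q = 6.346 s
t_ret = A_ann·L/Q = 4.084 s
t_cycle = t_ext + t_ret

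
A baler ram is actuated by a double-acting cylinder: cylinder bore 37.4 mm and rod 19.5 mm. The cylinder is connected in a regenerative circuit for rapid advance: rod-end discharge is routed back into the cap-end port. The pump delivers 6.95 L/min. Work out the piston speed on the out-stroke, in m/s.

v ≈ 0.388 m/s

In regeneration the rod-end outflow joins the pump flow into the cap end, so the net volume the pump must supply per unit advance equals the rod cross-section area.
Rod cross-section A_rod = π/4 × (19.5 mm)² = 298.6 mm^2
v = Q_pump / A_rod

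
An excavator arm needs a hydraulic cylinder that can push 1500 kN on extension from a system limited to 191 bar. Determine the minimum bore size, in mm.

Extension force acts on the full piston face: F = P × (π/4)D².
D = √(4F / (πP)) = √(4 × 1500 kN / (π × 191 bar))

D ≈ 316 mm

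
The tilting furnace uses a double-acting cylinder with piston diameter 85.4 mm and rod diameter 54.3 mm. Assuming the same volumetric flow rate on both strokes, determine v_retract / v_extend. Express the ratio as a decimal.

Cap-side area A_cap = π/4 × (85.4 mm)² = 5728 mm^2
Rod-side annular area A_ann = π/4 × (85.4² − 54.3²) = 3412 mm^2
For equal Q, v ∝ 1/A, so v_ret/v_ext = A_cap/A_ann.

v_ret/v_ext ≈ 1.68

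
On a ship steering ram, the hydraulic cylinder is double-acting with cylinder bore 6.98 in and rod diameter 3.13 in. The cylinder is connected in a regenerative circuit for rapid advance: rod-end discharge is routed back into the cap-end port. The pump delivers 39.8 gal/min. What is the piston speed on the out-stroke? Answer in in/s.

v ≈ 19.9 in/s

In regeneration the rod-end outflow joins the pump flow into the cap end, so the net volume the pump must supply per unit advance equals the rod cross-section area.
Rod cross-section A_rod = π/4 × (3.13 in)² = 7.694 in^2
v = Q_pump / A_rod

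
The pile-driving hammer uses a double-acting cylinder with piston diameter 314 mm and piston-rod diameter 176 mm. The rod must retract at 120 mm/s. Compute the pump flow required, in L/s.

Q ≈ 6.37 L/s

Rod-side annular area A_ann = π/4 × (314² − 176²) = 53110 mm^2
Q = A × v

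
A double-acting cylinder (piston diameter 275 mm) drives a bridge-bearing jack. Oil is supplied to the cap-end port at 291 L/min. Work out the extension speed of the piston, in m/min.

Cap-side area A_cap = π/4 × (275 mm)² = 59400 mm^2
v = Q / A

v ≈ 4.90 m/min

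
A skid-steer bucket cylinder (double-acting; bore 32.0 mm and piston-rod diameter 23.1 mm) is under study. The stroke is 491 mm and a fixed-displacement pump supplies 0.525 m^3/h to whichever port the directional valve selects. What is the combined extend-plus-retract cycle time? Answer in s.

Cap-side area A_cap = π/4 × (32.0 mm)² = 804.2 mm^2
Rod-side annular area A_ann = π/4 × (32.0² − 23.1²) = 385.2 mm^2
t_ext = A_cap·L/Q = 2.708 s
t_ret = A_ann·L/Q = 1.297 s
t_cycle = t_ext + t_ret

t ≈ 4.00 s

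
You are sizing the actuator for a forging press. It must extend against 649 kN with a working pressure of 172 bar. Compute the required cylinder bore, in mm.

D ≈ 219 mm

Extension force acts on the full piston face: F = P × (π/4)D².
D = √(4F / (πP)) = √(4 × 649 kN / (π × 172 bar))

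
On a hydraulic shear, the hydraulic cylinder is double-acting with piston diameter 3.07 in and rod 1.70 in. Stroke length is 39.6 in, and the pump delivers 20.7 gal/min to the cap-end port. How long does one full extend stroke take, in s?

Cap-side area A_cap = π/4 × (3.07 in)² = 7.402 in^2
Swept volume V = A × L; t = V / Q = A·L / Q

t ≈ 3.68 s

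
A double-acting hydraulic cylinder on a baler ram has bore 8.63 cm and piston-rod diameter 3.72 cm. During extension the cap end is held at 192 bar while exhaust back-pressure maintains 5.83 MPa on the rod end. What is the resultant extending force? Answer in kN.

F ≈ 84.5 kN

Cap-side area A_cap = π/4 × (8.63 cm)² = 58.49 cm^2
Rod-side annular area A_ann = π/4 × (8.63² − 3.72²) = 47.63 cm^2
Net thrust = P_cap·A_cap − P_rod·A_ann = 112.3 kN − 27.77 kN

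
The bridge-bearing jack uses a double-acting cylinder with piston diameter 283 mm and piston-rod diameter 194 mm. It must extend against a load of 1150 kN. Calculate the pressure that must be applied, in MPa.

P ≈ 18.3 MPa

Cap-side area A_cap = π/4 × (283 mm)² = 62900 mm^2
P = F / A = 1150 kN / A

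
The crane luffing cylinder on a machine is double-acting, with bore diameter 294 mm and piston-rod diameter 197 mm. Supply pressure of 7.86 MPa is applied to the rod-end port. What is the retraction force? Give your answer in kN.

F ≈ 294 kN

Rod-side annular area A_ann = π/4 × (294² − 197²) = 37410 mm^2
On retraction the pressure acts on the annular area (bore minus rod).
F = P × A_ann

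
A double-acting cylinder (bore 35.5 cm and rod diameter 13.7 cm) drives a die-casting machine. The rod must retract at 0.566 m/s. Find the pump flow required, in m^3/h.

Rod-side annular area A_ann = π/4 × (35.5² − 13.7²) = 842.4 cm^2
Q = A × v

Q ≈ 172 m^3/h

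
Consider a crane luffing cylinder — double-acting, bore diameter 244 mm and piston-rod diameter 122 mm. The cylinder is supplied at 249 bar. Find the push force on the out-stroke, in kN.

Cap-side area A_cap = π/4 × (244 mm)² = 46760 mm^2
F = P × A_cap = 249 bar × A_cap

F ≈ 1160 kN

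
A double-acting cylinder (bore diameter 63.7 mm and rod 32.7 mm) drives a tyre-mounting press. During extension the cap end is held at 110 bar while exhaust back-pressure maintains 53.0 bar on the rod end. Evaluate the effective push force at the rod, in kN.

Cap-side area A_cap = π/4 × (63.7 mm)² = 3187 mm^2
Rod-side annular area A_ann = π/4 × (63.7² − 32.7²) = 2347 mm^2
Net thrust = P_cap·A_cap − P_rod·A_ann = 35.06 kN − 12.44 kN

F ≈ 22.6 kN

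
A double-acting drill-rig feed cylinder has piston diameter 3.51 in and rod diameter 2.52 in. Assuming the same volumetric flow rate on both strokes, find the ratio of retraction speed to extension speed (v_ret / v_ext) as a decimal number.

v_ret/v_ext ≈ 2.06

Cap-side area A_cap = π/4 × (3.51 in)² = 9.676 in^2
Rod-side annular area A_ann = π/4 × (3.51² − 2.52²) = 4.689 in^2
For equal Q, v ∝ 1/A, so v_ret/v_ext = A_cap/A_ann.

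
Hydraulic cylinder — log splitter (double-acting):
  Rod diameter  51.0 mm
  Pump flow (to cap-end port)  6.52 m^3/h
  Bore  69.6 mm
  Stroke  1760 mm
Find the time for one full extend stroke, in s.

t ≈ 3.70 s

Cap-side area A_cap = π/4 × (69.6 mm)² = 3805 mm^2
Swept volume V = A × L; t = V / Q = A·L / Q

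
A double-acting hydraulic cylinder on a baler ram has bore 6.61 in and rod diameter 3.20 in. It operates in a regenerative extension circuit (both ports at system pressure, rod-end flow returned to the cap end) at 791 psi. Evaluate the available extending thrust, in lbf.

With equal pressure on both faces, forces on the annular region cancel; the net push is pressure × rod cross-section.
Rod cross-section A_rod = π/4 × (3.20 in)² = 8.042 in^2
F = P × A_rod

F ≈ 6360 lbf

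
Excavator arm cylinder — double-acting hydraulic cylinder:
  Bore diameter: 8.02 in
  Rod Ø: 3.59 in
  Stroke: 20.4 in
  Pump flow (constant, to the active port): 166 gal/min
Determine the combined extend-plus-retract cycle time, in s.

t ≈ 2.90 s

Cap-side area A_cap = π/4 × (8.02 in)² = 50.52 in^2
Rod-side annular area A_ann = π/4 × (8.02² − 3.59²) = 40.39 in^2
t_ext = A_cap·L/Q = 1.613 s
t_ret = A_ann·L/Q = 1.289 s
t_cycle = t_ext + t_ret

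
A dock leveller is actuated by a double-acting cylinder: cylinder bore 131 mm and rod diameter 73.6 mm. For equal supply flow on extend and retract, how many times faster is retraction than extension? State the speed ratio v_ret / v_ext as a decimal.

Cap-side area A_cap = π/4 × (131 mm)² = 13480 mm^2
Rod-side annular area A_ann = π/4 × (131² − 73.6²) = 9224 mm^2
For equal Q, v ∝ 1/A, so v_ret/v_ext = A_cap/A_ann.

v_ret/v_ext ≈ 1.46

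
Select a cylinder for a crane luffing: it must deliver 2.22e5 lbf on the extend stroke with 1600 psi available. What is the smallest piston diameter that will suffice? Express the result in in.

D ≈ 13.3 in

Extension force acts on the full piston face: F = P × (π/4)D².
D = √(4F / (πP)) = √(4 × 2.22e5 lbf / (π × 1600 psi))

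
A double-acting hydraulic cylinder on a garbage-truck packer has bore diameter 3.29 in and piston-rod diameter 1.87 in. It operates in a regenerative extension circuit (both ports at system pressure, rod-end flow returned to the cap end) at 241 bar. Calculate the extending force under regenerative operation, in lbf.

F ≈ 9600 lbf

With equal pressure on both faces, forces on the annular region cancel; the net push is pressure × rod cross-section.
Rod cross-section A_rod = π/4 × (1.87 in)² = 2.746 in^2
F = P × A_rod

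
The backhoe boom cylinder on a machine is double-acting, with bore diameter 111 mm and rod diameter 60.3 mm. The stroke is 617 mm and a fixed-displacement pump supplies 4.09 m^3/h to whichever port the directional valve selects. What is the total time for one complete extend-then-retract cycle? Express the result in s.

Cap-side area A_cap = π/4 × (111 mm)² = 9677 mm^2
Rod-side annular area A_ann = π/4 × (111² − 60.3²) = 6821 mm^2
t_ext = A_cap·L/Q = 5.255 s
t_ret = A_ann·L/Q = 3.704 s
t_cycle = t_ext + t_ret

t ≈ 8.96 s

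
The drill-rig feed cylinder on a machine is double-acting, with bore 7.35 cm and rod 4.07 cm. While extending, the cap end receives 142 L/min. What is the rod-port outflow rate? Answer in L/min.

Q_out ≈ 98.5 L/min

Cap-side area A_cap = π/4 × (7.35 cm)² = 42.43 cm^2
Rod-side annular area A_ann = π/4 × (7.35² − 4.07²) = 29.42 cm^2
Piston speed v = Q_in/A_cap; rod-end outflow Q_out = v × A_ann = Q_in × A_ann/A_cap.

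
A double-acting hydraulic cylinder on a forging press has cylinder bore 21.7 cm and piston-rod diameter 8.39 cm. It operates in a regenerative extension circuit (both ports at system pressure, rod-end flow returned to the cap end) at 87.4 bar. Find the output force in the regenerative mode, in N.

F ≈ 48300 N

With equal pressure on both faces, forces on the annular region cancel; the net push is pressure × rod cross-section.
Rod cross-section A_rod = π/4 × (8.39 cm)² = 55.29 cm^2
F = P × A_rod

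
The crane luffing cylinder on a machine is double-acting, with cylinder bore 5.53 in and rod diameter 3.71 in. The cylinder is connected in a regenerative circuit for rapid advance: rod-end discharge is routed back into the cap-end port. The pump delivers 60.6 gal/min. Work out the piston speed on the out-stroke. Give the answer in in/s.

v ≈ 21.6 in/s

In regeneration the rod-end outflow joins the pump flow into the cap end, so the net volume the pump must supply per unit advance equals the rod cross-section area.
Rod cross-section A_rod = π/4 × (3.71 in)² = 10.81 in^2
v = Q_pump / A_rod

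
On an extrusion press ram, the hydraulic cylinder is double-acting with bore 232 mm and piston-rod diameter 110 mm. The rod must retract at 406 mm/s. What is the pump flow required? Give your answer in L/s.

Rod-side annular area A_ann = π/4 × (232² − 110²) = 32770 mm^2
Q = A × v

Q ≈ 13.3 L/s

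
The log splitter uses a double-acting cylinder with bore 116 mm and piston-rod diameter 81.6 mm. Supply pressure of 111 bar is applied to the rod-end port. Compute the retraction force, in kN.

F ≈ 59.3 kN

Rod-side annular area A_ann = π/4 × (116² − 81.6²) = 5339 mm^2
On retraction the pressure acts on the annular area (bore minus rod).
F = P × A_ann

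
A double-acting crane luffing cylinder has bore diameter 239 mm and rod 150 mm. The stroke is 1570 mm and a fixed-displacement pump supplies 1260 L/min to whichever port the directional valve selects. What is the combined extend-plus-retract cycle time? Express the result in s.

t ≈ 5.39 s

Cap-side area A_cap = π/4 × (239 mm)² = 44860 mm^2
Rod-side annular area A_ann = π/4 × (239² − 150²) = 27190 mm^2
t_ext = A_cap·L/Q = 3.354 s
t_ret = A_ann·L/Q = 2.033 s
t_cycle = t_ext + t_ret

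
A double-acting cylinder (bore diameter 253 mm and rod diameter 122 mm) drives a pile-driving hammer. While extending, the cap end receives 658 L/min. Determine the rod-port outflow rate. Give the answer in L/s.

Cap-side area A_cap = π/4 × (253 mm)² = 50270 mm^2
Rod-side annular area A_ann = π/4 × (253² − 122²) = 38580 mm^2
Piston speed v = Q_in/A_cap; rod-end outflow Q_out = v × A_ann = Q_in × A_ann/A_cap.

Q_out ≈ 8.42 L/s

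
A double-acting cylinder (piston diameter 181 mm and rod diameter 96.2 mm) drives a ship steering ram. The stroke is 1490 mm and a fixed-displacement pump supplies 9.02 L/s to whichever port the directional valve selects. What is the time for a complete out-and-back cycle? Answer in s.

Cap-side area A_cap = π/4 × (181 mm)² = 25730 mm^2
Rod-side annular area A_ann = π/4 × (181² − 96.2²) = 18460 mm^2
t_ext = A_cap·L/Q = 4.250 s
t_ret = A_ann·L/Q = 3.050 s
t_cycle = t_ext + t_ret

t ≈ 7.30 s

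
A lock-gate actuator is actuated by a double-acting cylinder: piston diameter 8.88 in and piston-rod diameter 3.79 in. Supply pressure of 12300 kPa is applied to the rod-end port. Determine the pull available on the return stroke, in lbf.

Rod-side annular area A_ann = π/4 × (8.88² − 3.79²) = 50.65 in^2
On retraction the pressure acts on the annular area (bore minus rod).
F = P × A_ann

F ≈ 90400 lbf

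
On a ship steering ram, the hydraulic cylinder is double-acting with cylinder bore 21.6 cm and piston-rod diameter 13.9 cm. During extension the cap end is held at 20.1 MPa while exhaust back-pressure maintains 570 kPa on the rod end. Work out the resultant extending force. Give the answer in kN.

F ≈ 724 kN

Cap-side area A_cap = π/4 × (21.6 cm)² = 366.4 cm^2
Rod-side annular area A_ann = π/4 × (21.6² − 13.9²) = 214.7 cm^2
Net thrust = P_cap·A_cap − P_rod·A_ann = 736.5 kN − 12.24 kN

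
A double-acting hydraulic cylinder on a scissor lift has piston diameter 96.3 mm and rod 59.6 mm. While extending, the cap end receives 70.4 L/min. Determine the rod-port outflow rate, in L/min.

Q_out ≈ 43.4 L/min

Cap-side area A_cap = π/4 × (96.3 mm)² = 7284 mm^2
Rod-side annular area A_ann = π/4 × (96.3² − 59.6²) = 4494 mm^2
Piston speed v = Q_in/A_cap; rod-end outflow Q_out = v × A_ann = Q_in × A_ann/A_cap.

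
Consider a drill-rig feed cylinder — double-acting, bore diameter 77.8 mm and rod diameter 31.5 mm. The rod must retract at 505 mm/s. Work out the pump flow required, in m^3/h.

Q ≈ 7.23 m^3/h

Rod-side annular area A_ann = π/4 × (77.8² − 31.5²) = 3975 mm^2
Q = A × v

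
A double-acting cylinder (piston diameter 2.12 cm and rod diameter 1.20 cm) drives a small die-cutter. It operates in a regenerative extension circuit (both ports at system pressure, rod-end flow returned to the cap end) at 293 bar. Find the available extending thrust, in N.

With equal pressure on both faces, forces on the annular region cancel; the net push is pressure × rod cross-section.
Rod cross-section A_rod = π/4 × (1.20 cm)² = 1.131 cm^2
F = P × A_rod

F ≈ 3310 N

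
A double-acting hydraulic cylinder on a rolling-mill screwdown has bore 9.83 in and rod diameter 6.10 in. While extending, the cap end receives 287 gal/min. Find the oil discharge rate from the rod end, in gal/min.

Cap-side area A_cap = π/4 × (9.83 in)² = 75.89 in^2
Rod-side annular area A_ann = π/4 × (9.83² − 6.10²) = 46.67 in^2
Piston speed v = Q_in/A_cap; rod-end outflow Q_out = v × A_ann = Q_in × A_ann/A_cap.

Q_out ≈ 176 gal/min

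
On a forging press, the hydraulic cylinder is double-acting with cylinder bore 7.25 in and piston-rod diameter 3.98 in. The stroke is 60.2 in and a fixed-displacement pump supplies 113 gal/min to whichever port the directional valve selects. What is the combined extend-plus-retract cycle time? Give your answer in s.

t ≈ 9.70 s

Cap-side area A_cap = π/4 × (7.25 in)² = 41.28 in^2
Rod-side annular area A_ann = π/4 × (7.25² − 3.98²) = 28.84 in^2
t_ext = A_cap·L/Q = 5.712 s
t_ret = A_ann·L/Q = 3.991 s
t_cycle = t_ext + t_ret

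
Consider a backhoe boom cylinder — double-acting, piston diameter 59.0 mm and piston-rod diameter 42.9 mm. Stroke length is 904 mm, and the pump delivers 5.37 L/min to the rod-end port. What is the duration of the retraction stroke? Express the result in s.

t ≈ 13.0 s

Rod-side annular area A_ann = π/4 × (59.0² − 42.9²) = 1289 mm^2
Swept volume V = A × L; t = V / Q = A·L / Q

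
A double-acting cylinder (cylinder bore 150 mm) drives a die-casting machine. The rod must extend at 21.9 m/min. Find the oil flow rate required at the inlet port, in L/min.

Cap-side area A_cap = π/4 × (150 mm)² = 17670 mm^2
Q = A × v

Q ≈ 387 L/min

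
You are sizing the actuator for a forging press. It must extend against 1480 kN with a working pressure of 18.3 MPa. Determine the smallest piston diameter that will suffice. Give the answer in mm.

D ≈ 321 mm

Extension force acts on the full piston face: F = P × (π/4)D².
D = √(4F / (πP)) = √(4 × 1480 kN / (π × 18.3 MPa))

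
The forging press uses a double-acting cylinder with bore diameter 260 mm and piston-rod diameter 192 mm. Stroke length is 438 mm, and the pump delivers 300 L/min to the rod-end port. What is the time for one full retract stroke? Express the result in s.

t ≈ 2.11 s

Rod-side annular area A_ann = π/4 × (260² − 192²) = 24140 mm^2
Swept volume V = A × L; t = V / Q = A·L / Q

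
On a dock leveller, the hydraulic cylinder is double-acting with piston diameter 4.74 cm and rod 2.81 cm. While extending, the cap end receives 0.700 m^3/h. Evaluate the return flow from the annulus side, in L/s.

Cap-side area A_cap = π/4 × (4.74 cm)² = 17.65 cm^2
Rod-side annular area A_ann = π/4 × (4.74² − 2.81²) = 11.44 cm^2
Piston speed v = Q_in/A_cap; rod-end outflow Q_out = v × A_ann = Q_in × A_ann/A_cap.

Q_out ≈ 0.126 L/s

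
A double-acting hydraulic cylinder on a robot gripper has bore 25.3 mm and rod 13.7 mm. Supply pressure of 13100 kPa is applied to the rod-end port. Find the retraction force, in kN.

F ≈ 4.65 kN

Rod-side annular area A_ann = π/4 × (25.3² − 13.7²) = 355.3 mm^2
On retraction the pressure acts on the annular area (bore minus rod).
F = P × A_ann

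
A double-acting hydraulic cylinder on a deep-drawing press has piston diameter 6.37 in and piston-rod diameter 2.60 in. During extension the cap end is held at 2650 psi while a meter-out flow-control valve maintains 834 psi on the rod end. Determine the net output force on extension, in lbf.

Cap-side area A_cap = π/4 × (6.37 in)² = 31.87 in^2
Rod-side annular area A_ann = π/4 × (6.37² − 2.60²) = 26.56 in^2
Net thrust = P_cap·A_cap − P_rod·A_ann = 84450 lbf − 22150 lbf

F ≈ 62300 lbf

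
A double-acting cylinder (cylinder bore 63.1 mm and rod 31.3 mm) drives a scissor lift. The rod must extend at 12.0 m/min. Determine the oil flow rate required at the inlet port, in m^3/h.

Cap-side area A_cap = π/4 × (63.1 mm)² = 3127 mm^2
Q = A × v

Q ≈ 2.25 m^3/h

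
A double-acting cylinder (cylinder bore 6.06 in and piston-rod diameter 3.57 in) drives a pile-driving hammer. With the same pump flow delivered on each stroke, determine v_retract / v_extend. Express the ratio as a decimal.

Cap-side area A_cap = π/4 × (6.06 in)² = 28.84 in^2
Rod-side annular area A_ann = π/4 × (6.06² − 3.57²) = 18.83 in^2
For equal Q, v ∝ 1/A, so v_ret/v_ext = A_cap/A_ann.

v_ret/v_ext ≈ 1.53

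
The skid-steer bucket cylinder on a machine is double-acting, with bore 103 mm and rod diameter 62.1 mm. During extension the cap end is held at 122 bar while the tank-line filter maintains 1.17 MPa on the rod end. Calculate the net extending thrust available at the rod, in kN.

F ≈ 95.4 kN

Cap-side area A_cap = π/4 × (103 mm)² = 8332 mm^2
Rod-side annular area A_ann = π/4 × (103² − 62.1²) = 5303 mm^2
Net thrust = P_cap·A_cap − P_rod·A_ann = 101.7 kN − 6.205 kN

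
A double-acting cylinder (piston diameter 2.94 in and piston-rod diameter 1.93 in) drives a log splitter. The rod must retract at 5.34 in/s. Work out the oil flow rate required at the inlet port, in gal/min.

Rod-side annular area A_ann = π/4 × (2.94² − 1.93²) = 3.863 in^2
Q = A × v

Q ≈ 5.36 gal/min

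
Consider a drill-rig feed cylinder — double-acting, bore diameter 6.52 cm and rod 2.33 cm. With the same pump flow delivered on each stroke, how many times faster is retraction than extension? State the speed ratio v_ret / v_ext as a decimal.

Cap-side area A_cap = π/4 × (6.52 cm)² = 33.39 cm^2
Rod-side annular area A_ann = π/4 × (6.52² − 2.33²) = 29.12 cm^2
For equal Q, v ∝ 1/A, so v_ret/v_ext = A_cap/A_ann.

v_ret/v_ext ≈ 1.15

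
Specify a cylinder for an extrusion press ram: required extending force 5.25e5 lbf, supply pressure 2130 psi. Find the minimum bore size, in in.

D ≈ 17.7 in

Extension force acts on the full piston face: F = P × (π/4)D².
D = √(4F / (πP)) = √(4 × 5.25e5 lbf / (π × 2130 psi))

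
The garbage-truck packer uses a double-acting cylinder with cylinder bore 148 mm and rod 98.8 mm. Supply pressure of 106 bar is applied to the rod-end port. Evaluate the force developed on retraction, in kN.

Rod-side annular area A_ann = π/4 × (148² − 98.8²) = 9537 mm^2
On retraction the pressure acts on the annular area (bore minus rod).
F = P × A_ann

F ≈ 101 kN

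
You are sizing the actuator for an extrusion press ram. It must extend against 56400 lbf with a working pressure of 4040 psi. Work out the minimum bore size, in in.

Extension force acts on the full piston face: F = P × (π/4)D².
D = √(4F / (πP)) = √(4 × 56400 lbf / (π × 4040 psi))

D ≈ 4.22 in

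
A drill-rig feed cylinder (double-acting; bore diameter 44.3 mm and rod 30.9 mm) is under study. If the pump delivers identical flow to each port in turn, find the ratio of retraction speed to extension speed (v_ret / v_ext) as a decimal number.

v_ret/v_ext ≈ 1.95

Cap-side area A_cap = π/4 × (44.3 mm)² = 1541 mm^2
Rod-side annular area A_ann = π/4 × (44.3² − 30.9²) = 791.4 mm^2
For equal Q, v ∝ 1/A, so v_ret/v_ext = A_cap/A_ann.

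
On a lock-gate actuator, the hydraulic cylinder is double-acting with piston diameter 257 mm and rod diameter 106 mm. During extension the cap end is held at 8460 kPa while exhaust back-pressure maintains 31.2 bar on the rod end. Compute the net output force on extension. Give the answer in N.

Cap-side area A_cap = π/4 × (257 mm)² = 51870 mm^2
Rod-side annular area A_ann = π/4 × (257² − 106²) = 43050 mm^2
Net thrust = P_cap·A_cap − P_rod·A_ann = 4.389e5 N − 1.343e5 N

F ≈ 3.05e5 N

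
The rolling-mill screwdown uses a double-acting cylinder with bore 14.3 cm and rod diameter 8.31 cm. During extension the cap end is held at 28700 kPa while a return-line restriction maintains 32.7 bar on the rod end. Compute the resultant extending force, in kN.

Cap-side area A_cap = π/4 × (14.3 cm)² = 160.6 cm^2
Rod-side annular area A_ann = π/4 × (14.3² − 8.31²) = 106.4 cm^2
Net thrust = P_cap·A_cap − P_rod·A_ann = 460.9 kN − 34.78 kN

F ≈ 426 kN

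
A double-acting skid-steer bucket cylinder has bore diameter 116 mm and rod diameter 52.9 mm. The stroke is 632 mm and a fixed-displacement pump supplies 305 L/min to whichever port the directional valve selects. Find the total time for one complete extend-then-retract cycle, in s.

Cap-side area A_cap = π/4 × (116 mm)² = 10570 mm^2
Rod-side annular area A_ann = π/4 × (116² − 52.9²) = 8370 mm^2
t_ext = A_cap·L/Q = 1.314 s
t_ret = A_ann·L/Q = 1.041 s
t_cycle = t_ext + t_ret

t ≈ 2.35 s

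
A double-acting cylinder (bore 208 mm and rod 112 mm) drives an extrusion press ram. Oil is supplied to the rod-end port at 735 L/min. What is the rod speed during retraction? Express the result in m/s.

v ≈ 0.508 m/s

Rod-side annular area A_ann = π/4 × (208² − 112²) = 24130 mm^2
Flow into the rod-end port fills the annular volume.
v = Q / A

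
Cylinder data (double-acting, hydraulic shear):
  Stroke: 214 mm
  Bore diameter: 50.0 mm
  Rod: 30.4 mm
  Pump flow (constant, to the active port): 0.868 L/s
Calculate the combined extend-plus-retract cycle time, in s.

t ≈ 0.789 s

Cap-side area A_cap = π/4 × (50.0 mm)² = 1963 mm^2
Rod-side annular area A_ann = π/4 × (50.0² − 30.4²) = 1238 mm^2
t_ext = A_cap·L/Q = 0.4841 s
t_ret = A_ann·L/Q = 0.3051 s
t_cycle = t_ext + t_ret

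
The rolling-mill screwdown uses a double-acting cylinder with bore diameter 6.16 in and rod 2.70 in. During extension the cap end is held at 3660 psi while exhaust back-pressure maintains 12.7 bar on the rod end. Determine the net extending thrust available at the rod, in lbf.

Cap-side area A_cap = π/4 × (6.16 in)² = 29.80 in^2
Rod-side annular area A_ann = π/4 × (6.16² − 2.70²) = 24.08 in^2
Net thrust = P_cap·A_cap − P_rod·A_ann = 1.091e5 lbf − 4435 lbf

F ≈ 1.05e5 lbf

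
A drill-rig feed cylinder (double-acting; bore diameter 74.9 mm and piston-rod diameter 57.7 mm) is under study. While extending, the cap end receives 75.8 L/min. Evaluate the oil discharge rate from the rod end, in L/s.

Q_out ≈ 0.514 L/s

Cap-side area A_cap = π/4 × (74.9 mm)² = 4406 mm^2
Rod-side annular area A_ann = π/4 × (74.9² − 57.7²) = 1791 mm^2
Piston speed v = Q_in/A_cap; rod-end outflow Q_out = v × A_ann = Q_in × A_ann/A_cap.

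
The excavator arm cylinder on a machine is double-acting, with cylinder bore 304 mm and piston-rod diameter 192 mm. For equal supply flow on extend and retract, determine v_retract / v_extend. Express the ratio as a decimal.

v_ret/v_ext ≈ 1.66

Cap-side area A_cap = π/4 × (304 mm)² = 72580 mm^2
Rod-side annular area A_ann = π/4 × (304² − 192²) = 43630 mm^2
For equal Q, v ∝ 1/A, so v_ret/v_ext = A_cap/A_ann.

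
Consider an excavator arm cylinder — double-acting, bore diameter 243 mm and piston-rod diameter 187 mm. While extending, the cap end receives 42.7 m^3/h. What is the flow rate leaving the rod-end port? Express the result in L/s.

Cap-side area A_cap = π/4 × (243 mm)² = 46380 mm^2
Rod-side annular area A_ann = π/4 × (243² − 187²) = 18910 mm^2
Piston speed v = Q_in/A_cap; rod-end outflow Q_out = v × A_ann = Q_in × A_ann/A_cap.

Q_out ≈ 4.84 L/s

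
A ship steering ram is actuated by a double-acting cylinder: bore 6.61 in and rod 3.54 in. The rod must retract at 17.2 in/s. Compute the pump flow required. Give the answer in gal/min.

Rod-side annular area A_ann = π/4 × (6.61² − 3.54²) = 24.47 in^2
Q = A × v

Q ≈ 109 gal/min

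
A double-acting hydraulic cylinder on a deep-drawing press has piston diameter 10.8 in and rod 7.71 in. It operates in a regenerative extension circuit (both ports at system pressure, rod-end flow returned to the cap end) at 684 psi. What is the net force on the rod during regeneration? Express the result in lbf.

F ≈ 31900 lbf

With equal pressure on both faces, forces on the annular region cancel; the net push is pressure × rod cross-section.
Rod cross-section A_rod = π/4 × (7.71 in)² = 46.69 in^2
F = P × A_rod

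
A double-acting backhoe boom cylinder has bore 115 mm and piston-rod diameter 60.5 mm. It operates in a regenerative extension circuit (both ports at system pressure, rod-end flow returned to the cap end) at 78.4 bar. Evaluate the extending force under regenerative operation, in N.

F ≈ 22500 N

With equal pressure on both faces, forces on the annular region cancel; the net push is pressure × rod cross-section.
Rod cross-section A_rod = π/4 × (60.5 mm)² = 2875 mm^2
F = P × A_rod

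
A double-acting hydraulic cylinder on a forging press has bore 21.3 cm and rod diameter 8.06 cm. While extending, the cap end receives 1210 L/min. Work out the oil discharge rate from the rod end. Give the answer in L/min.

Cap-side area A_cap = π/4 × (21.3 cm)² = 356.3 cm^2
Rod-side annular area A_ann = π/4 × (21.3² − 8.06²) = 305.3 cm^2
Piston speed v = Q_in/A_cap; rod-end outflow Q_out = v × A_ann = Q_in × A_ann/A_cap.

Q_out ≈ 1040 L/min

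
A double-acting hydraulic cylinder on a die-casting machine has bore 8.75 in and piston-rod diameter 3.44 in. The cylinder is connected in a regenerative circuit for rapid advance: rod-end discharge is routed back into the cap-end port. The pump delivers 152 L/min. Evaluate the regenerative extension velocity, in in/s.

In regeneration the rod-end outflow joins the pump flow into the cap end, so the net volume the pump must supply per unit advance equals the rod cross-section area.
Rod cross-section A_rod = π/4 × (3.44 in)² = 9.294 in^2
v = Q_pump / A_rod

v ≈ 16.6 in/s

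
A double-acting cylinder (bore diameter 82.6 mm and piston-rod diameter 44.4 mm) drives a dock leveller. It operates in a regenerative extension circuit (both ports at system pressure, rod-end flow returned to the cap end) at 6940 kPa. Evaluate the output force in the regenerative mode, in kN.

F ≈ 10.7 kN

With equal pressure on both faces, forces on the annular region cancel; the net push is pressure × rod cross-section.
Rod cross-section A_rod = π/4 × (44.4 mm)² = 1548 mm^2
F = P × A_rod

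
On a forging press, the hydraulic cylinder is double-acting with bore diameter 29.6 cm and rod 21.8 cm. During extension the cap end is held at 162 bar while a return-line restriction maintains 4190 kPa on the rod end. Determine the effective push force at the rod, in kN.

Cap-side area A_cap = π/4 × (29.6 cm)² = 688.1 cm^2
Rod-side annular area A_ann = π/4 × (29.6² − 21.8²) = 314.9 cm^2
Net thrust = P_cap·A_cap − P_rod·A_ann = 1115 kN − 131.9 kN

F ≈ 983 kN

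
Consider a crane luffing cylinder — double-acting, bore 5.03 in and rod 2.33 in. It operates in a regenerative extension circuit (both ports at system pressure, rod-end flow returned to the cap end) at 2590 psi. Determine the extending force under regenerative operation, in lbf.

With equal pressure on both faces, forces on the annular region cancel; the net push is pressure × rod cross-section.
Rod cross-section A_rod = π/4 × (2.33 in)² = 4.264 in^2
F = P × A_rod

F ≈ 11000 lbf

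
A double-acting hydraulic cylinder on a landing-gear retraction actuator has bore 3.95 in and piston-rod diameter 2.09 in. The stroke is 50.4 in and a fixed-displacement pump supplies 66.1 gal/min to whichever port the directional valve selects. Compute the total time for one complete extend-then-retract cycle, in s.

Cap-side area A_cap = π/4 × (3.95 in)² = 12.25 in^2
Rod-side annular area A_ann = π/4 × (3.95² − 2.09²) = 8.823 in^2
t_ext = A_cap·L/Q = 2.427 s
t_ret = A_ann·L/Q = 1.747 s
t_cycle = t_ext + t_ret

t ≈ 4.17 s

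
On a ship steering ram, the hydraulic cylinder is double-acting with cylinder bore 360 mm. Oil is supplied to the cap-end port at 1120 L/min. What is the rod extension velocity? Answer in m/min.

Cap-side area A_cap = π/4 × (360 mm)² = 1.018e5 mm^2
v = Q / A

v ≈ 11.0 m/min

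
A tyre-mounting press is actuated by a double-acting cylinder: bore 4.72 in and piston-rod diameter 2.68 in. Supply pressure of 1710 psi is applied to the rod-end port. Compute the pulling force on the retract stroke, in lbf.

F ≈ 20300 lbf

Rod-side annular area A_ann = π/4 × (4.72² − 2.68²) = 11.86 in^2
On retraction the pressure acts on the annular area (bore minus rod).
F = P × A_ann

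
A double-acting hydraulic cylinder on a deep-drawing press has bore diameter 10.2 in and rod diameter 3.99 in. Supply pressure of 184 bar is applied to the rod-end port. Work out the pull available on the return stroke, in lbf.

F ≈ 1.85e5 lbf

Rod-side annular area A_ann = π/4 × (10.2² − 3.99²) = 69.21 in^2
On retraction the pressure acts on the annular area (bore minus rod).
F = P × A_ann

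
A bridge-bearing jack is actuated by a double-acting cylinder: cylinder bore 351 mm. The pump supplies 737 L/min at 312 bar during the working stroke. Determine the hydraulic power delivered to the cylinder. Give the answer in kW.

W ≈ 383 kW

Hydraulic power = P × Q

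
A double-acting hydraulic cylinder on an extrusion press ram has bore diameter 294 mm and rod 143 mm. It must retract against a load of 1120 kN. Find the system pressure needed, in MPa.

Rod-side annular area A_ann = π/4 × (294² − 143²) = 51830 mm^2
Retraction: pressure acts on the annular area.
P = F / A = 1120 kN / A

P ≈ 21.6 MPa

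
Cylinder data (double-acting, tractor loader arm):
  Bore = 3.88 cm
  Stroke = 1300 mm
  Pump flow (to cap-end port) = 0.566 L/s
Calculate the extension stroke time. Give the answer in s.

Cap-side area A_cap = π/4 × (3.88 cm)² = 11.82 cm^2
Swept volume V = A × L; t = V / Q = A·L / Q

t ≈ 2.72 s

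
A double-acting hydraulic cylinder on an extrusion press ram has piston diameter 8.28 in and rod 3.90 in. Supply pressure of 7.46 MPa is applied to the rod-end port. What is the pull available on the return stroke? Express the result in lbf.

F ≈ 45300 lbf

Rod-side annular area A_ann = π/4 × (8.28² − 3.90²) = 41.90 in^2
On retraction the pressure acts on the annular area (bore minus rod).
F = P × A_ann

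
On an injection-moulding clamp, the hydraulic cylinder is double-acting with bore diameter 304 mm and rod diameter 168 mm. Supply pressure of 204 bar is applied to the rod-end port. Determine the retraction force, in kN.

Rod-side annular area A_ann = π/4 × (304² − 168²) = 50420 mm^2
On retraction the pressure acts on the annular area (bore minus rod).
F = P × A_ann

F ≈ 1030 kN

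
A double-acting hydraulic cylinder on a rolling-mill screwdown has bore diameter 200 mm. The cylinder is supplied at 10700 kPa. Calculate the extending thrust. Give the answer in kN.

Cap-side area A_cap = π/4 × (200 mm)² = 31420 mm^2
F = P × A_cap = 10700 kPa × A_cap

F ≈ 336 kN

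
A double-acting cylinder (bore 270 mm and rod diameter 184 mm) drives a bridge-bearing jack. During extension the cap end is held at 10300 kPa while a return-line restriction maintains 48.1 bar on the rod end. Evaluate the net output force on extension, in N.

Cap-side area A_cap = π/4 × (270 mm)² = 57260 mm^2
Rod-side annular area A_ann = π/4 × (270² − 184²) = 30670 mm^2
Net thrust = P_cap·A_cap − P_rod·A_ann = 5.897e5 N − 1.475e5 N

F ≈ 4.42e5 N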